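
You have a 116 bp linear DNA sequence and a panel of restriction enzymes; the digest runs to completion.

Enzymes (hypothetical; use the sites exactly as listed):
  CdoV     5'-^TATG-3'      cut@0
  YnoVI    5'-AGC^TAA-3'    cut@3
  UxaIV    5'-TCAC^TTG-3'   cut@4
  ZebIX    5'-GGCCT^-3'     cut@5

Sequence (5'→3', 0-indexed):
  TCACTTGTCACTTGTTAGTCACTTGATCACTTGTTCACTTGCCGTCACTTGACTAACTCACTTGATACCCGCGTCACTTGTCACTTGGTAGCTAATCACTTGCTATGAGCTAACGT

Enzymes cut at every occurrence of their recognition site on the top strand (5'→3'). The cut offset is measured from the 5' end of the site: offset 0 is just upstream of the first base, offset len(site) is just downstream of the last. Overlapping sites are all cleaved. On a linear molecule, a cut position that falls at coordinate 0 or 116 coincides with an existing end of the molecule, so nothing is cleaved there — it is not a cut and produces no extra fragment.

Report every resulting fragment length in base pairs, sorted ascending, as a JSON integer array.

Per-enzyme occurrences:
  CdoV TATG/0: at [103] ⇒ [103]
  YnoVI AGCTAA/3: at [89, 107] ⇒ [92, 110]
  UxaIV TCACTTG/4: at [0, 7, 18, 26, 34, 44, 57, 73, 80, 95] ⇒ [4, 11, 22, 30, 38, 48, 61, 77, 84, 99]
  ZebIX (GGCCT, off=5): no sites

Pooled cuts: [4, 11, 22, 30, 38, 48, 61, 77, 84, 92, 99, 103, 110]

Fragments:
  [0,4): 4 bp
  [4,11): 7 bp
  [11,22): 11 bp
  [22,30): 8 bp
  [30,38): 8 bp
  [38,48): 10 bp
  [48,61): 13 bp
  [61,77): 16 bp
  [77,84): 7 bp
  [84,92): 8 bp
  [92,99): 7 bp
  [99,103): 4 bp
  [103,110): 7 bp
  [110,116): 6 bp

[4,4,6,7,7,7,7,8,8,8,10,11,13,16]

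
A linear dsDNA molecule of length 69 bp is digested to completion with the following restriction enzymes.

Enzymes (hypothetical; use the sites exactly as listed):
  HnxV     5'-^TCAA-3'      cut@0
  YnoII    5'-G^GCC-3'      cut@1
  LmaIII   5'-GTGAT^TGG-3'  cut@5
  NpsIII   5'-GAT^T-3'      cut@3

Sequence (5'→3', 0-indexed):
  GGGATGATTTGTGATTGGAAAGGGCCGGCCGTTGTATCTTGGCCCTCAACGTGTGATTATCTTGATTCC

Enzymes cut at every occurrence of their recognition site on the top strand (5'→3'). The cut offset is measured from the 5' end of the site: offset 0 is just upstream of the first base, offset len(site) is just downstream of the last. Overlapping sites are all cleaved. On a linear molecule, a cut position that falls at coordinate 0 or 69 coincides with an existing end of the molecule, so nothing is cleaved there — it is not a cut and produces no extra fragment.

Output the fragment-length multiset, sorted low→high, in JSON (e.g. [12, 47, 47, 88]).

[3,4,4,7,8,8,9,12,14]

Site scan:
  HnxV (TCAA, off=0): starts [45] → cuts [45]
  YnoII (GGCC, off=1): starts [22, 26, 40] → cuts [23, 27, 41]
  LmaIII (GTGATTGG, off=5): starts [10] → cuts [15]
  NpsIII (GATT, off=3): starts [5, 12, 54, 63] → cuts [8, 15, 57, 66]

Pooled cuts: [8, 15, 23, 27, 41, 45, 57, 66]

Fragments:
  [0,8): 8 bp
  [8,15): 7 bp
  [15,23): 8 bp
  [23,27): 4 bp
  [27,41): 14 bp
  [41,45): 4 bp
  [45,57): 12 bp
  [57,66): 9 bp
  [66,69): 3 bp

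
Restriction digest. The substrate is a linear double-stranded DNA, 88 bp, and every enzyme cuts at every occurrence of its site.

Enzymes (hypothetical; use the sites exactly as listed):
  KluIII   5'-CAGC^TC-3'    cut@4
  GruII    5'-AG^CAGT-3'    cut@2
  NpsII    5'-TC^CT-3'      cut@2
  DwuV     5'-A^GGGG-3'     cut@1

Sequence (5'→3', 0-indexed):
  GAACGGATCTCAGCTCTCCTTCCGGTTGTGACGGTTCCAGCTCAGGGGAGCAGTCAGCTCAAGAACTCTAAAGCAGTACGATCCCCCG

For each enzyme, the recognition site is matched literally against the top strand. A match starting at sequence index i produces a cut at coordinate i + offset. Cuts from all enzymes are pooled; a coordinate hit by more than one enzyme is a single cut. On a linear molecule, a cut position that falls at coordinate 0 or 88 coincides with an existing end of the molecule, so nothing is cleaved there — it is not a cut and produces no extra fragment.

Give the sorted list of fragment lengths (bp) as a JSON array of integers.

[3,4,6,8,14,15,15,23]

Site scan:
  KluIII (CAGCTC, off=4): starts [10, 37, 54] → cuts [14, 41, 58]
  GruII (AGCAGT, off=2): starts [48, 71] → cuts [50, 73]
  NpsII (TCCT, off=2): starts [16] → cuts [18]
  DwuV (AGGGG, off=1): starts [43] → cuts [44]

Pooled cuts: [14, 18, 41, 44, 50, 58, 73]

Fragments:
  [0,14): 14 bp
  [14,18): 4 bp
  [18,41): 23 bp
  [41,44): 3 bp
  [44,50): 6 bp
  [50,58): 8 bp
  [58,73): 15 bp
  [73,88): 15 bp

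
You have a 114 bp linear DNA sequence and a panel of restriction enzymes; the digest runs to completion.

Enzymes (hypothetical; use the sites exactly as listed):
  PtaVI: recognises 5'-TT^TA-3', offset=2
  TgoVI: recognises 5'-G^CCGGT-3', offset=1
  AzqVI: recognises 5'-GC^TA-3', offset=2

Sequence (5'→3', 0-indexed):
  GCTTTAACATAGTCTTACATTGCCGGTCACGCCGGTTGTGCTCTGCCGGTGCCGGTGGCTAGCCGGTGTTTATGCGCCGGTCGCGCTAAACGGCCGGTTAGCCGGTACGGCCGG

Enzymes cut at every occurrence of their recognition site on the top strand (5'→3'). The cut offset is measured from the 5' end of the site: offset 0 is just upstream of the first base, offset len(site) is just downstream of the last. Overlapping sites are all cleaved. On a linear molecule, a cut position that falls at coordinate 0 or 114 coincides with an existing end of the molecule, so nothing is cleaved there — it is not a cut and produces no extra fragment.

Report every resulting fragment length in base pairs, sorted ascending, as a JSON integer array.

Scan for sites:
  PtaVI (TTTA, off=2): starts [2, 68] → cuts [4, 70]
  TgoVI (GCCGGT, off=1): starts [21, 30, 44, 50, 61, 75, 92, 100] → cuts [22, 31, 45, 51, 62, 76, 93, 101]
  AzqVI (GCTA, off=2): starts [57, 84] → cuts [59, 86]

Pooled cuts: [4, 22, 31, 45, 51, 59, 62, 70, 76, 86, 93, 101]

Fragments:
  [0,4): 4 bp
  [4,22): 18 bp
  [22,31): 9 bp
  [31,45): 14 bp
  [45,51): 6 bp
  [51,59): 8 bp
  [59,62): 3 bp
  [62,70): 8 bp
  [70,76): 6 bp
  [76,86): 10 bp
  [86,93): 7 bp
  [93,101): 8 bp
  [101,114): 13 bp

[3,4,6,6,7,8,8,8,9,10,13,14,18]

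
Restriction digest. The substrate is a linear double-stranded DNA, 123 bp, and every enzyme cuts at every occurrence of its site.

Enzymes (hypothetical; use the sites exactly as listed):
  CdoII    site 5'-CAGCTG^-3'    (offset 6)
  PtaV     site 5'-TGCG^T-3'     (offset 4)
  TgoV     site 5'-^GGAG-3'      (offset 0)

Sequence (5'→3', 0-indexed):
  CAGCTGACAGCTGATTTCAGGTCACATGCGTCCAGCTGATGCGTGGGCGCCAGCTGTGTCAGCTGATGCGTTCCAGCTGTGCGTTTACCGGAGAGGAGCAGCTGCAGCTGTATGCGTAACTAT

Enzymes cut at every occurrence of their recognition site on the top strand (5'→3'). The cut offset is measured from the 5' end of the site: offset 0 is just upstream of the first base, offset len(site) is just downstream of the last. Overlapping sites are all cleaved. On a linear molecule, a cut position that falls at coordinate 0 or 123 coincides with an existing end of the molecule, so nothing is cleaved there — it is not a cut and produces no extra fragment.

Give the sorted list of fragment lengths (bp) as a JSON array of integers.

[4,5,5,5,6,6,6,6,7,7,8,9,9,10,13,17]

Site scan:
  CdoII (CAGCTG, off=6): starts [0, 7, 32, 50, 59, 73, 98, 104] → cuts [6, 13, 38, 56, 65, 79, 104, 110]
  PtaV (TGCGT, off=4): starts [26, 39, 66, 79, 112] → cuts [30, 43, 70, 83, 116]
  TgoV (GGAG, off=0): starts [89, 94] → cuts [89, 94]

All cut coordinates (distinct, sorted): [6, 13, 30, 38, 43, 56, 65, 70, 79, 83, 89, 94, 104, 110, 116]

Fragment lengths:
  [0,6): 6 bp
  [6,13): 7 bp
  [13,30): 17 bp
  [30,38): 8 bp
  [38,43): 5 bp
  [43,56): 13 bp
  [56,65): 9 bp
  [65,70): 5 bp
  [70,79): 9 bp
  [79,83): 4 bp
  [83,89): 6 bp
  [89,94): 5 bp
  [94,104): 10 bp
  [104,110): 6 bp
  [110,116): 6 bp
  [116,123): 7 bp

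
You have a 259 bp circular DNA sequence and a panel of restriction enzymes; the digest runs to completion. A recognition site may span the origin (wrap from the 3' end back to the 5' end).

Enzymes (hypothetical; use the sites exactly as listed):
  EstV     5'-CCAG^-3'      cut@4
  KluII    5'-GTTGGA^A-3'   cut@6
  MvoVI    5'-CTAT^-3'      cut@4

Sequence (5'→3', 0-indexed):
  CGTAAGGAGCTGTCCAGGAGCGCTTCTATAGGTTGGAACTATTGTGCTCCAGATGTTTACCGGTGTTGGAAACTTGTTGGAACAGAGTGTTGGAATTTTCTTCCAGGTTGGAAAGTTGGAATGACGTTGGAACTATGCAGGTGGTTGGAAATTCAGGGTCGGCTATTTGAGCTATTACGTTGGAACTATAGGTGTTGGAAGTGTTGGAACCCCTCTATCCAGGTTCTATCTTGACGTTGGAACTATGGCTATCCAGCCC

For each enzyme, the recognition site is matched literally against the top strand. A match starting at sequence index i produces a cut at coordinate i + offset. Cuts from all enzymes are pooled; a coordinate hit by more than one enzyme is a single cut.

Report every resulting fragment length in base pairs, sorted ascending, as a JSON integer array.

[4,4,5,5,5,5,6,6,7,8,8,9,9,9,10,10,10,11,11,12,12,12,13,13,17,18,20]

Site scan:
  EstV (CCAG, off=4): starts [13, 48, 102, 218, 252] → cuts [17, 52, 106, 222, 256]
  KluII (GTTGGAA, off=6): starts [31, 64, 75, 88, 106, 114, 125, 143, 178, 193, 202, 235] → cuts [37, 70, 81, 94, 112, 120, 131, 149, 184, 199, 208, 241]
  MvoVI (CTAT, off=4): starts [25, 38, 132, 162, 171, 185, 214, 225, 242, 248] → cuts [29, 42, 136, 166, 175, 189, 218, 229, 246, 252]

Pooled cuts: [17, 29, 37, 42, 52, 70, 81, 94, 106, 112, 120, 131, 136, 149, 166, 175, 184, 189, 199, 208, 218, 222, 229, 241, 246, 252, 256]

Fragment lengths:
  17→29: 12 bp
  29→37: 8 bp
  37→42: 5 bp
  42→52: 10 bp
  52→70: 18 bp
  70→81: 11 bp
  81→94: 13 bp
  94→106: 12 bp
  106→112: 6 bp
  112→120: 8 bp
  120→131: 11 bp
  131→136: 5 bp
  136→149: 13 bp
  149→166: 17 bp
  166→175: 9 bp
  175→184: 9 bp
  184→189: 5 bp
  189→199: 10 bp
  199→208: 9 bp
  208→218: 10 bp
  218→222: 4 bp
  222→229: 7 bp
  229→241: 12 bp
  241→246: 5 bp
  246→252: 6 bp
  252→256: 4 bp
  256→17 (wrap): 259-256+17 = 20 bp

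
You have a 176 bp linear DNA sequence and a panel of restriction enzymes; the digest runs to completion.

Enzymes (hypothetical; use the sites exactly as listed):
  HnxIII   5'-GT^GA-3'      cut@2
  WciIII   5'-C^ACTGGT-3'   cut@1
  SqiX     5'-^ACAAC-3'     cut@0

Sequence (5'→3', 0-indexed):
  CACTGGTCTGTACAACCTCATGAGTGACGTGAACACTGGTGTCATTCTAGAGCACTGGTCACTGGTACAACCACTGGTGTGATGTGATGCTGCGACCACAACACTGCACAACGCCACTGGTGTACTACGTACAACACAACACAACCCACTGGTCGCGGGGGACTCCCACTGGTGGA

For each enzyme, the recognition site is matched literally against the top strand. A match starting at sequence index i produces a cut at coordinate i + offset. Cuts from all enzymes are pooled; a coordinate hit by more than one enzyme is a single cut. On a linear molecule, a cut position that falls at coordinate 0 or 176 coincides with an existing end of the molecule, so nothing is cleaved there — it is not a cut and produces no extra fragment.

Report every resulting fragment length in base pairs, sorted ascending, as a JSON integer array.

[1,4,5,5,5,5,6,6,7,7,8,8,9,10,10,12,14,15,19,20]

Scan for sites:
  HnxIII GTGA/2: at [23, 28, 78, 83] ⇒ [25, 30, 80, 85]
  WciIII CACTGGT/1: at [0, 33, 52, 59, 71, 114, 146, 166] ⇒ [1, 34, 53, 60, 72, 115, 147, 167]
  SqiX ACAAC/0: at [11, 66, 97, 107, 130, 135, 140] ⇒ [11, 66, 97, 107, 130, 135, 140]

All cut coordinates (distinct, sorted): [1, 11, 25, 30, 34, 53, 60, 66, 72, 80, 85, 97, 107, 115, 130, 135, 140, 147, 167]

Fragment lengths:
  [0,1): 1 bp
  [1,11): 10 bp
  [11,25): 14 bp
  [25,30): 5 bp
  [30,34): 4 bp
  [34,53): 19 bp
  [53,60): 7 bp
  [60,66): 6 bp
  [66,72): 6 bp
  [72,80): 8 bp
  [80,85): 5 bp
  [85,97): 12 bp
  [97,107): 10 bp
  [107,115): 8 bp
  [115,130): 15 bp
  [130,135): 5 bp
  [135,140): 5 bp
  [140,147): 7 bp
  [147,167): 20 bp
  [167,176): 9 bp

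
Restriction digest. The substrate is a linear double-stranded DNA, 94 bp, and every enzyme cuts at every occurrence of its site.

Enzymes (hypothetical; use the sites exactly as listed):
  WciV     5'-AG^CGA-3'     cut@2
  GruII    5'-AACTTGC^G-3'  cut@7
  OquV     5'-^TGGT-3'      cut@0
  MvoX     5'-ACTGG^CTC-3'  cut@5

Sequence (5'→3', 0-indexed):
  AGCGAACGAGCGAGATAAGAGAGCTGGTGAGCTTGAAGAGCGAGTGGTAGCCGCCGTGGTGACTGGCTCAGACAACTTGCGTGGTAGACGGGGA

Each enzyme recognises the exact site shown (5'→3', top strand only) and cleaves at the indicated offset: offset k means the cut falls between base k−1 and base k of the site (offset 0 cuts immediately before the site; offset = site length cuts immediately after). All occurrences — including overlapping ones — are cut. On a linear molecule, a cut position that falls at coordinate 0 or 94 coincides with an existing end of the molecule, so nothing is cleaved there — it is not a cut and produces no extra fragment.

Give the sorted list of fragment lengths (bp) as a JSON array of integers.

Site scan:
  WciV (AGCGA, off=2): starts [0, 8, 38] → cuts [2, 10, 40]
  GruII (AACTTGCG, off=7): starts [73] → cuts [80]
  OquV (TGGT, off=0): starts [24, 44, 56, 81] → cuts [24, 44, 56, 81]
  MvoX (ACTGGCTC, off=5): starts [61] → cuts [66]

Pooled cuts: [2, 10, 24, 40, 44, 56, 66, 80, 81]

Fragment lengths:
  [0,2): 2 bp
  [2,10): 8 bp
  [10,24): 14 bp
  [24,40): 16 bp
  [40,44): 4 bp
  [44,56): 12 bp
  [56,66): 10 bp
  [66,80): 14 bp
  [80,81): 1 bp
  [81,94): 13 bp

[1,2,4,8,10,12,13,14,14,16]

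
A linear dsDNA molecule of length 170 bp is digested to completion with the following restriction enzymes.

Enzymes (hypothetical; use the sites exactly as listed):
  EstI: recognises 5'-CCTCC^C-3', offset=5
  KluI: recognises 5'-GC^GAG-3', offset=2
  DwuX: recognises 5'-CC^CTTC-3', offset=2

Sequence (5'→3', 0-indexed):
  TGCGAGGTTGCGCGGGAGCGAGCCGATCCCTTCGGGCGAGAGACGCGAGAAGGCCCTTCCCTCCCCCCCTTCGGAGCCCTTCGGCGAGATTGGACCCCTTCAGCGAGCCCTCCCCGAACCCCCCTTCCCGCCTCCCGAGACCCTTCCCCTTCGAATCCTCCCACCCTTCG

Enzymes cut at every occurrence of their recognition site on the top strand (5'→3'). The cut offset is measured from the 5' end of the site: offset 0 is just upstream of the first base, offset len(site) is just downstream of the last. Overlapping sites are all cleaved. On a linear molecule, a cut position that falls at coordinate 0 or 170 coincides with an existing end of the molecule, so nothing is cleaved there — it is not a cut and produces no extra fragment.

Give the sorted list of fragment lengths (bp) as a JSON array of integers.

Site scan:
  EstI CCTCCC/5: at [59, 108, 130, 156] ⇒ [64, 113, 135, 161]
  KluI GCGAG/2: at [1, 17, 35, 44, 83, 102] ⇒ [3, 19, 37, 46, 85, 104]
  DwuX CCCTTC/2: at [27, 53, 66, 76, 95, 121, 140, 146, 163] ⇒ [29, 55, 68, 78, 97, 123, 142, 148, 165]

All cut coordinates (distinct, sorted): [3, 19, 29, 37, 46, 55, 64, 68, 78, 85, 97, 104, 113, 123, 135, 142, 148, 161, 165]

Fragments:
  [0,3): 3 bp
  [3,19): 16 bp
  [19,29): 10 bp
  [29,37): 8 bp
  [37,46): 9 bp
  [46,55): 9 bp
  [55,64): 9 bp
  [64,68): 4 bp
  [68,78): 10 bp
  [78,85): 7 bp
  [85,97): 12 bp
  [97,104): 7 bp
  [104,113): 9 bp
  [113,123): 10 bp
  [123,135): 12 bp
  [135,142): 7 bp
  [142,148): 6 bp
  [148,161): 13 bp
  [161,165): 4 bp
  [165,170): 5 bp

[3,4,4,5,6,7,7,7,8,9,9,9,9,10,10,10,12,12,13,16]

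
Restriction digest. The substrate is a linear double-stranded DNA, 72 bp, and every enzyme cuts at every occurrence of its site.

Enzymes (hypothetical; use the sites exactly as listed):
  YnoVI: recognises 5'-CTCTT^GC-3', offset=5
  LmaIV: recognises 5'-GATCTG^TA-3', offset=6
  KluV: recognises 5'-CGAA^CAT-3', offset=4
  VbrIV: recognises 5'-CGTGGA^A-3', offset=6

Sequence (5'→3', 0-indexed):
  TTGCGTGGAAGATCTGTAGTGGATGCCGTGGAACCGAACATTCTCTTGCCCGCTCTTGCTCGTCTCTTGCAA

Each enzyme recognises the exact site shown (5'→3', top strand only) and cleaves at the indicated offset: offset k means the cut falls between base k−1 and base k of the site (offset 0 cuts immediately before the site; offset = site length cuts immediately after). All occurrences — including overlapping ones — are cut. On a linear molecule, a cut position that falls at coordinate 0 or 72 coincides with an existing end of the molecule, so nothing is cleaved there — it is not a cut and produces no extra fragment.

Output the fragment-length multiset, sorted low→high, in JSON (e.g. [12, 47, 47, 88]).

Per-enzyme occurrences:
  YnoVI (CTCTTGC, off=5): starts [42, 52, 63] → cuts [47, 57, 68]
  LmaIV (GATCTGTA, off=6): starts [10] → cuts [16]
  KluV (CGAACAT, off=4): starts [34] → cuts [38]
  VbrIV (CGTGGAA, off=6): starts [3, 26] → cuts [9, 32]

Pooled cuts: [9, 16, 32, 38, 47, 57, 68]

Fragments:
  [0,9): 9 bp
  [9,16): 7 bp
  [16,32): 16 bp
  [32,38): 6 bp
  [38,47): 9 bp
  [47,57): 10 bp
  [57,68): 11 bp
  [68,72): 4 bp

[4,6,7,9,9,10,11,16]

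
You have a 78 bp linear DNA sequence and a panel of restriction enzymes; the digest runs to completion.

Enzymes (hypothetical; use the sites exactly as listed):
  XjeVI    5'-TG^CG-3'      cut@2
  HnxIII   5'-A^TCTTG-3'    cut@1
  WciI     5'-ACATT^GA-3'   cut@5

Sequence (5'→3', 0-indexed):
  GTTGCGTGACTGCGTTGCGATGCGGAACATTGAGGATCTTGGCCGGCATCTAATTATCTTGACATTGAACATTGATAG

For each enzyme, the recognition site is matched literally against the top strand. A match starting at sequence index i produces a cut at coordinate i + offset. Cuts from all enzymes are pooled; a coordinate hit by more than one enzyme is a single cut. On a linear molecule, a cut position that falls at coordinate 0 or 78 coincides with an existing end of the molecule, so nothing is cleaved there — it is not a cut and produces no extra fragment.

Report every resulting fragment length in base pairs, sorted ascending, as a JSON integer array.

Scan for sites:
  XjeVI (TGCG, off=2): starts [2, 10, 15, 20] → cuts [4, 12, 17, 22]
  HnxIII (ATCTTG, off=1): starts [35, 55] → cuts [36, 56]
  WciI (ACATTGA, off=5): starts [26, 61, 68] → cuts [31, 66, 73]

Pooled cuts: [4, 12, 17, 22, 31, 36, 56, 66, 73]

Fragment lengths:
  [0,4): 4 bp
  [4,12): 8 bp
  [12,17): 5 bp
  [17,22): 5 bp
  [22,31): 9 bp
  [31,36): 5 bp
  [36,56): 20 bp
  [56,66): 10 bp
  [66,73): 7 bp
  [73,78): 5 bp

[4,5,5,5,5,7,8,9,10,20]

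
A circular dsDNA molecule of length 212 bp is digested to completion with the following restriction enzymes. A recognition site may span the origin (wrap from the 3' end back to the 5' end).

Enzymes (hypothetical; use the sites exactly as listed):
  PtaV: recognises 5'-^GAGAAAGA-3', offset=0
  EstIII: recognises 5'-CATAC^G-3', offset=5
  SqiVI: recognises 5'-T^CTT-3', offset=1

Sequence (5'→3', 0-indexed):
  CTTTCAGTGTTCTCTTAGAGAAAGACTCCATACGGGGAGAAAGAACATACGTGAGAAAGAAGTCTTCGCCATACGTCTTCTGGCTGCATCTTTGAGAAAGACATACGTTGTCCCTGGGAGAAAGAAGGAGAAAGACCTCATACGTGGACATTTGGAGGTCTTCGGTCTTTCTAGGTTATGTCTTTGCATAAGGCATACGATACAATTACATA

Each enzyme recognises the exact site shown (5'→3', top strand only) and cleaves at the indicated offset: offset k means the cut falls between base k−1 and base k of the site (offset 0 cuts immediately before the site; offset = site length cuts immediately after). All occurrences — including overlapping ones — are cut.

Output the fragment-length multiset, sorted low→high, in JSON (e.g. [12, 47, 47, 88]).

[2,2,3,4,4,7,10,11,11,11,13,13,14,15,16,16,16,17,27]

Site scan:
  PtaV GAGAAAGA/0: at [17, 36, 52, 93, 117, 127] ⇒ [17, 36, 52, 93, 117, 127]
  EstIII CATACG/5: at [28, 45, 69, 101, 138, 193] ⇒ [33, 50, 74, 106, 143, 198]
  SqiVI TCTT/1: at [12, 62, 75, 88, 158, 165, 180] ⇒ [13, 63, 76, 89, 159, 166, 181]

Pooled cuts: [13, 17, 33, 36, 50, 52, 63, 74, 76, 89, 93, 106, 117, 127, 143, 159, 166, 181, 198]

Fragments:
  13→17: 4 bp
  17→33: 16 bp
  33→36: 3 bp
  36→50: 14 bp
  50→52: 2 bp
  52→63: 11 bp
  63→74: 11 bp
  74→76: 2 bp
  76→89: 13 bp
  89→93: 4 bp
  93→106: 13 bp
  106→117: 11 bp
  117→127: 10 bp
  127→143: 16 bp
  143→159: 16 bp
  159→166: 7 bp
  166→181: 15 bp
  181→198: 17 bp
  198→13 (wrap): 212-198+13 = 27 bp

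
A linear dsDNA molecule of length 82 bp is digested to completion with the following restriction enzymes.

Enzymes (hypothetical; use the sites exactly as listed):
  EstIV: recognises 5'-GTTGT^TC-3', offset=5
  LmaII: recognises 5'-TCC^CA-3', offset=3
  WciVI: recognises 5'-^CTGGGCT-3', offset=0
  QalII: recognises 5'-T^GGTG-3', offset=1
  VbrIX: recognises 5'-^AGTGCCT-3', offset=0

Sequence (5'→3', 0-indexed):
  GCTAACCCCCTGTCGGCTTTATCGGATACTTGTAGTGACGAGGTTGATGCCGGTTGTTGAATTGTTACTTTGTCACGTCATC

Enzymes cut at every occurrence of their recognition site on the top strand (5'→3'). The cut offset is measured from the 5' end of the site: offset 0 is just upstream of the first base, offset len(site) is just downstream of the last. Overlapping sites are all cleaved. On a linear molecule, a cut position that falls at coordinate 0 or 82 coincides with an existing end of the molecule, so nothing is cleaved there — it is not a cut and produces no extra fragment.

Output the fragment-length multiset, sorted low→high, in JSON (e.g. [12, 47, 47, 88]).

Site scan:
  EstIV (GTTGTTC, off=5): no sites
  LmaII (TCCCA, off=3): no sites
  WciVI (CTGGGCT, off=0): no sites
  QalII (TGGTG, off=1): no sites
  VbrIX (AGTGCCT, off=0): no sites

All cut coordinates (distinct, sorted): ∅

Fragments:
  no cuts → one linear fragment of 82 bp

[82]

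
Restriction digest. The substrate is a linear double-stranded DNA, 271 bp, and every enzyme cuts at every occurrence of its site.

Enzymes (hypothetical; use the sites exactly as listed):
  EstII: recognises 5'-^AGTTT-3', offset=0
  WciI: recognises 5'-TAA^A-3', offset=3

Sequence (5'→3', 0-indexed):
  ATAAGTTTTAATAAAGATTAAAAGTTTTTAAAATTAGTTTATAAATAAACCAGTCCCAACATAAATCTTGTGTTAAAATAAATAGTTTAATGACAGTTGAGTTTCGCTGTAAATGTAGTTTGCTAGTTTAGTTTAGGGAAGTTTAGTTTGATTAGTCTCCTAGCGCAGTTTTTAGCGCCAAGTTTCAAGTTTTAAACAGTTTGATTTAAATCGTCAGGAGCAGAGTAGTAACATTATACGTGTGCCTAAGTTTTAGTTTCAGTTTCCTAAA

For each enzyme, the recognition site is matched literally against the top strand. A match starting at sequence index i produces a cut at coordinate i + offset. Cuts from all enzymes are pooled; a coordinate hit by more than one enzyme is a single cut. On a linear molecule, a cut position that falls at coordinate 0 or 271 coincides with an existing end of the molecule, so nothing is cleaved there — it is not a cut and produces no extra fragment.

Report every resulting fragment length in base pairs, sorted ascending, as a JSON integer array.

[1,1,2,2,3,4,4,4,5,5,5,6,6,7,7,8,8,9,9,10,10,11,12,12,13,14,16,16,22,39]

Per-enzyme occurrences:
  EstII (AGTTT, off=0): starts [3, 22, 35, 83, 99, 116, 124, 129, 139, 144, 166, 180, 187, 197, 248, 254, 260] → cuts [3, 22, 35, 83, 99, 116, 124, 129, 139, 144, 166, 180, 187, 197, 248, 254, 260]
  WciI (TAAA, off=3): starts [11, 18, 28, 41, 45, 61, 73, 78, 109, 192, 206, 267] → cuts [14, 21, 31, 44, 48, 64, 76, 81, 112, 195, 209, 270]

All cut coordinates (distinct, sorted): [3, 14, 21, 22, 31, 35, 44, 48, 64, 76, 81, 83, 99, 112, 116, 124, 129, 139, 144, 166, 180, 187, 195, 197, 209, 248, 254, 260, 270]

Fragment lengths:
  [0,3): 3 bp
  [3,14): 11 bp
  [14,21): 7 bp
  [21,22): 1 bp
  [22,31): 9 bp
  [31,35): 4 bp
  [35,44): 9 bp
  [44,48): 4 bp
  [48,64): 16 bp
  [64,76): 12 bp
  [76,81): 5 bp
  [81,83): 2 bp
  [83,99): 16 bp
  [99,112): 13 bp
  [112,116): 4 bp
  [116,124): 8 bp
  [124,129): 5 bp
  [129,139): 10 bp
  [139,144): 5 bp
  [144,166): 22 bp
  [166,180): 14 bp
  [180,187): 7 bp
  [187,195): 8 bp
  [195,197): 2 bp
  [197,209): 12 bp
  [209,248): 39 bp
  [248,254): 6 bp
  [254,260): 6 bp
  [260,270): 10 bp
  [270,271): 1 bp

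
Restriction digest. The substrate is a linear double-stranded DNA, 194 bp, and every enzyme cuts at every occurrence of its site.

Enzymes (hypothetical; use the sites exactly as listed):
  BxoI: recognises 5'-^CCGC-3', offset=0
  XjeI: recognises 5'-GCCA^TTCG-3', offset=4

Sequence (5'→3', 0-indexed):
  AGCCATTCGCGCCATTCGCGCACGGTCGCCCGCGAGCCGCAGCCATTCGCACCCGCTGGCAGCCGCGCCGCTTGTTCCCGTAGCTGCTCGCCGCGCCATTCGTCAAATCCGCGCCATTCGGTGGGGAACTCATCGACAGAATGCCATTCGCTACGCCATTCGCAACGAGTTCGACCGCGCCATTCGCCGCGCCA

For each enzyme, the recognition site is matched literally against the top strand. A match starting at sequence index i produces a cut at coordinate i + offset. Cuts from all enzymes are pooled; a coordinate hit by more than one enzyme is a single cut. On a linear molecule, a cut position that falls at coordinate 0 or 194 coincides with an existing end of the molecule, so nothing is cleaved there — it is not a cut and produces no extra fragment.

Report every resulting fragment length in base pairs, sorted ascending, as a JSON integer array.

[4,5,5,7,7,8,8,8,8,9,9,10,10,12,15,16,23,30]

Per-enzyme occurrences:
  BxoI (CCGC, off=0): starts [29, 36, 52, 62, 67, 90, 108, 174, 186] → cuts [29, 36, 52, 62, 67, 90, 108, 174, 186]
  XjeI (GCCATTCG, off=4): starts [1, 10, 41, 94, 112, 142, 154, 178] → cuts [5, 14, 45, 98, 116, 146, 158, 182]

Pooled cuts: [5, 14, 29, 36, 45, 52, 62, 67, 90, 98, 108, 116, 146, 158, 174, 182, 186]

Fragments:
  [0,5): 5 bp
  [5,14): 9 bp
  [14,29): 15 bp
  [29,36): 7 bp
  [36,45): 9 bp
  [45,52): 7 bp
  [52,62): 10 bp
  [62,67): 5 bp
  [67,90): 23 bp
  [90,98): 8 bp
  [98,108): 10 bp
  [108,116): 8 bp
  [116,146): 30 bp
  [146,158): 12 bp
  [158,174): 16 bp
  [174,182): 8 bp
  [182,186): 4 bp
  [186,194): 8 bp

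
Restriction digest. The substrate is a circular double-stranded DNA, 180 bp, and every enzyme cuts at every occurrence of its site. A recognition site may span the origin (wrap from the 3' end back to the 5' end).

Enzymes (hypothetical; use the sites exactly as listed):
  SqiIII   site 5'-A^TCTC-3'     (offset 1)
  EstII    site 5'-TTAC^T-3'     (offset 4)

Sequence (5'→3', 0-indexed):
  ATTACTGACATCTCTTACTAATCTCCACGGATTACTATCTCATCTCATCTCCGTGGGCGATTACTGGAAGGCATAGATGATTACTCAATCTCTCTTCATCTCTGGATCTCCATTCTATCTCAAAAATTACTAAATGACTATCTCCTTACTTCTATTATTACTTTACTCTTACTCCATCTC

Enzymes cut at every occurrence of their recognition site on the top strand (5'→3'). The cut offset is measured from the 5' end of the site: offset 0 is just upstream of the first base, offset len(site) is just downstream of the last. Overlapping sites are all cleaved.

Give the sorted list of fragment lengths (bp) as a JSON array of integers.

Scan for sites:
  SqiIII (ATCTC, off=1): starts [9, 20, 36, 41, 46, 87, 97, 105, 116, 139, 175] → cuts [10, 21, 37, 42, 47, 88, 98, 106, 117, 140, 176]
  EstII (TTACT, off=4): starts [1, 14, 31, 60, 80, 126, 145, 157, 162, 168] → cuts [5, 18, 35, 64, 84, 130, 149, 161, 166, 172]

Pooled cuts: [5, 10, 18, 21, 35, 37, 42, 47, 64, 84, 88, 98, 106, 117, 130, 140, 149, 161, 166, 172, 176]

Fragments:
  5→10: 5 bp
  10→18: 8 bp
  18→21: 3 bp
  21→35: 14 bp
  35→37: 2 bp
  37→42: 5 bp
  42→47: 5 bp
  47→64: 17 bp
  64→84: 20 bp
  84→88: 4 bp
  88→98: 10 bp
  98→106: 8 bp
  106→117: 11 bp
  117→130: 13 bp
  130→140: 10 bp
  140→149: 9 bp
  149→161: 12 bp
  161→166: 5 bp
  166→172: 6 bp
  172→176: 4 bp
  176→5 (wrap): 180-176+5 = 9 bp

[2,3,4,4,5,5,5,5,6,8,8,9,9,10,10,11,12,13,14,17,20]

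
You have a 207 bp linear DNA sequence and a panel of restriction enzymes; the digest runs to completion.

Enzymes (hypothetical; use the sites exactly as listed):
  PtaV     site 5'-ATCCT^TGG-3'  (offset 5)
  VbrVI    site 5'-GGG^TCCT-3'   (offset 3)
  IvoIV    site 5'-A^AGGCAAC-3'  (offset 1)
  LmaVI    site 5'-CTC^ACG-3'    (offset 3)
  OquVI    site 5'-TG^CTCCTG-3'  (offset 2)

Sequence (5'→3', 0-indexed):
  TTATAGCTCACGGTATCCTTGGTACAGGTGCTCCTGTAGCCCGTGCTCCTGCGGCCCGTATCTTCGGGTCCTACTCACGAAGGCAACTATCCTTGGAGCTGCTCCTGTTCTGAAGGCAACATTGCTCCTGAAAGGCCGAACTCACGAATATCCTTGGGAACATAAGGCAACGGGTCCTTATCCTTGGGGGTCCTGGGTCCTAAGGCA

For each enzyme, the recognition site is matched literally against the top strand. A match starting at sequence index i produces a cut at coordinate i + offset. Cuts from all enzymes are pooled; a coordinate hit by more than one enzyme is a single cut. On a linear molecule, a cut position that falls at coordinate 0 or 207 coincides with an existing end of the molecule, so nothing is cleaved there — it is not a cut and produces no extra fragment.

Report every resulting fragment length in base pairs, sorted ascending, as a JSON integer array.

[4,6,7,8,8,9,10,10,10,10,10,11,11,11,12,13,15,19,23]

Per-enzyme occurrences:
  PtaV (ATCCTTGG, off=5): starts [14, 88, 149, 179] → cuts [19, 93, 154, 184]
  VbrVI (GGGTCCT, off=3): starts [65, 171, 187, 194] → cuts [68, 174, 190, 197]
  IvoIV (AAGGCAAC, off=1): starts [79, 112, 163] → cuts [80, 113, 164]
  LmaVI (CTCACG, off=3): starts [6, 73, 140] → cuts [9, 76, 143]
  OquVI (TGCTCCTG, off=2): starts [28, 43, 99, 122] → cuts [30, 45, 101, 124]

Pooled cuts: [9, 19, 30, 45, 68, 76, 80, 93, 101, 113, 124, 143, 154, 164, 174, 184, 190, 197]

Fragment lengths:
  [0,9): 9 bp
  [9,19): 10 bp
  [19,30): 11 bp
  [30,45): 15 bp
  [45,68): 23 bp
  [68,76): 8 bp
  [76,80): 4 bp
  [80,93): 13 bp
  [93,101): 8 bp
  [101,113): 12 bp
  [113,124): 11 bp
  [124,143): 19 bp
  [143,154): 11 bp
  [154,164): 10 bp
  [164,174): 10 bp
  [174,184): 10 bp
  [184,190): 6 bp
  [190,197): 7 bp
  [197,207): 10 bp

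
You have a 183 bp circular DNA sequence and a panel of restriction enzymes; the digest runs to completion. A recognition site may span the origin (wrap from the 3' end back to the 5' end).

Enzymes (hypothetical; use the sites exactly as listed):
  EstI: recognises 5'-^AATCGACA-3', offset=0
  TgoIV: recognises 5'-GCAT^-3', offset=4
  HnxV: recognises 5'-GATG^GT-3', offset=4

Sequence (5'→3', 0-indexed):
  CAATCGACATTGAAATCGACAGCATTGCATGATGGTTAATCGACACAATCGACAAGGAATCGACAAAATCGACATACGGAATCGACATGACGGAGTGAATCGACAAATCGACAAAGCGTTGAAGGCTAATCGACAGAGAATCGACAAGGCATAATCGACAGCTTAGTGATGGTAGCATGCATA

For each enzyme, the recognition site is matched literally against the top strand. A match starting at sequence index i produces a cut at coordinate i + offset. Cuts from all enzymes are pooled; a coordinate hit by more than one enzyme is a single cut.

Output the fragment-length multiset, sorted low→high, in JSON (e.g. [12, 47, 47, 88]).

Site scan:
  EstI (AATCGACA, off=0): starts [1, 13, 37, 46, 57, 66, 79, 97, 105, 127, 138, 152] → cuts [1, 13, 37, 46, 57, 66, 79, 97, 105, 127, 138, 152]
  TgoIV (GCAT, off=4): starts [21, 26, 148, 174, 178] → cuts [25, 30, 152, 178, 182]
  HnxV (GATGGT, off=4): starts [30, 167] → cuts [34, 171]

Pooled cuts: [1, 13, 25, 30, 34, 37, 46, 57, 66, 79, 97, 105, 127, 138, 152, 171, 178, 182]

Fragment lengths:
  1→13: 12 bp
  13→25: 12 bp
  25→30: 5 bp
  30→34: 4 bp
  34→37: 3 bp
  37→46: 9 bp
  46→57: 11 bp
  57→66: 9 bp
  66→79: 13 bp
  79→97: 18 bp
  97→105: 8 bp
  105→127: 22 bp
  127→138: 11 bp
  138→152: 14 bp
  152→171: 19 bp
  171→178: 7 bp
  178→182: 4 bp
  182→1 (wrap): 183-182+1 = 2 bp

[2,3,4,4,5,7,8,9,9,11,11,12,12,13,14,18,19,22]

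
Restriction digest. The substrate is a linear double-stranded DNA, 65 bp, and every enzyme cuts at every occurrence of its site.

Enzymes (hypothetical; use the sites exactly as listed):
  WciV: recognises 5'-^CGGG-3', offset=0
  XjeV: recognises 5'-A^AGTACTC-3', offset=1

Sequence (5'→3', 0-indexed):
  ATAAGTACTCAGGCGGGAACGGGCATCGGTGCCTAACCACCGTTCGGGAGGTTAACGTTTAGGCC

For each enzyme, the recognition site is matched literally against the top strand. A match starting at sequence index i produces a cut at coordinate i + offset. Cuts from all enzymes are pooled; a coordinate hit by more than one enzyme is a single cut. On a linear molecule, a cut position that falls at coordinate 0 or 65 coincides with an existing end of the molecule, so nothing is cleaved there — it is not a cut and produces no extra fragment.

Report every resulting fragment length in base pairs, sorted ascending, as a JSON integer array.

[3,6,10,21,25]

Per-enzyme occurrences:
  WciV CGGG/0: at [13, 19, 44] ⇒ [13, 19, 44]
  XjeV AAGTACTC/1: at [2] ⇒ [3]

All cut coordinates (distinct, sorted): [3, 13, 19, 44]

Fragments:
  [0,3): 3 bp
  [3,13): 10 bp
  [13,19): 6 bp
  [19,44): 25 bp
  [44,65): 21 bp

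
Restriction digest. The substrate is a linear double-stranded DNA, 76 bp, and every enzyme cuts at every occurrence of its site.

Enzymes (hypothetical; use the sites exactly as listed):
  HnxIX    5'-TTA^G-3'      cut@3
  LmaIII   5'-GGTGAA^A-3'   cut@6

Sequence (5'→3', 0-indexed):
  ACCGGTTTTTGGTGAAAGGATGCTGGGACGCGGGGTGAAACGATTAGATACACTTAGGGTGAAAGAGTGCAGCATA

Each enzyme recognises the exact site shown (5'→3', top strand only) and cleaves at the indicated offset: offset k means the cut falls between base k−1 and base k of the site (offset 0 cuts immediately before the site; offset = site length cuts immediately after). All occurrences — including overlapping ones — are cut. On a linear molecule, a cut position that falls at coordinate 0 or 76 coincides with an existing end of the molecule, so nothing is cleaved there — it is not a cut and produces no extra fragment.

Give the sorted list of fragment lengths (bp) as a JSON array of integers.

[7,7,10,13,16,23]

Per-enzyme occurrences:
  HnxIX (TTAG, off=3): starts [43, 53] → cuts [46, 56]
  LmaIII (GGTGAAA, off=6): starts [10, 33, 57] → cuts [16, 39, 63]

Pooled cuts: [16, 39, 46, 56, 63]

Fragments:
  [0,16): 16 bp
  [16,39): 23 bp
  [39,46): 7 bp
  [46,56): 10 bp
  [56,63): 7 bp
  [63,76): 13 bp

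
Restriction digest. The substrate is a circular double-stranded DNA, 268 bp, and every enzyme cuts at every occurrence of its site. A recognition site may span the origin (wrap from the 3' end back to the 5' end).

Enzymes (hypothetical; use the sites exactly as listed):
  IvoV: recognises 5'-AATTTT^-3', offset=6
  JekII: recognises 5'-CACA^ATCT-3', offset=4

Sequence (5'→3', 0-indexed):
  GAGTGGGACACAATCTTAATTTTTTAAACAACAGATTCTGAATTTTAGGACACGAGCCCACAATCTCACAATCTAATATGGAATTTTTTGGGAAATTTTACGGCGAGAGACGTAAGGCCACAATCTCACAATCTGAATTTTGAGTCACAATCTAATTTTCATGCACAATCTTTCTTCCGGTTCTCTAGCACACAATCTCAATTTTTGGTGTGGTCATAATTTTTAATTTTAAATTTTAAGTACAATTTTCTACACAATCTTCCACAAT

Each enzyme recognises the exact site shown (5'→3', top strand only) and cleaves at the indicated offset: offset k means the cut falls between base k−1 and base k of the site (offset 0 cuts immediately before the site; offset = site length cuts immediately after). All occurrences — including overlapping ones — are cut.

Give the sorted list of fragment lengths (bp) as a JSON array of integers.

Site scan:
  IvoV AATTTT/6: at [17, 40, 81, 93, 135, 153, 199, 217, 224, 231, 243] ⇒ [23, 46, 87, 99, 141, 159, 205, 223, 230, 237, 249]
  JekII CACAATCT/4: at [8, 58, 66, 118, 126, 145, 163, 190, 252] ⇒ [12, 62, 70, 122, 130, 149, 167, 194, 256]

All cut coordinates (distinct, sorted): [12, 23, 46, 62, 70, 87, 99, 122, 130, 141, 149, 159, 167, 194, 205, 223, 230, 237, 249, 256]

Fragments:
  12→23: 11 bp
  23→46: 23 bp
  46→62: 16 bp
  62→70: 8 bp
  70→87: 17 bp
  87→99: 12 bp
  99→122: 23 bp
  122→130: 8 bp
  130→141: 11 bp
  141→149: 8 bp
  149→159: 10 bp
  159→167: 8 bp
  167→194: 27 bp
  194→205: 11 bp
  205→223: 18 bp
  223→230: 7 bp
  230→237: 7 bp
  237→249: 12 bp
  249→256: 7 bp
  256→12 (wrap): 268-256+12 = 24 bp

[7,7,7,8,8,8,8,10,11,11,11,12,12,16,17,18,23,23,24,27]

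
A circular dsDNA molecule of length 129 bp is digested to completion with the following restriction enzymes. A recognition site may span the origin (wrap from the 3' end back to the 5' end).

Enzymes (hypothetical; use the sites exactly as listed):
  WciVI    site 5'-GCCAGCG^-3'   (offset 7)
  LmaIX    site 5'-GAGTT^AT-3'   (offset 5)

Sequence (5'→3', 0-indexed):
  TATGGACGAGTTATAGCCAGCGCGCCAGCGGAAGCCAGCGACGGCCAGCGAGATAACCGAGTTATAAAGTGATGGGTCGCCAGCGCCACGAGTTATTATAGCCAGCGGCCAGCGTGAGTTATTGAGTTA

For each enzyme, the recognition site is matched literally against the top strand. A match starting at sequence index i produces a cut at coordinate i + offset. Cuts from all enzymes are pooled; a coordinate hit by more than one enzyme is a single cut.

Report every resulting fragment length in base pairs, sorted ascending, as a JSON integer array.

[6,7,8,8,9,10,10,10,13,13,13,22]

Scan for sites:
  WciVI (GCCAGCG, off=7): starts [15, 23, 33, 43, 78, 100, 107] → cuts [22, 30, 40, 50, 85, 107, 114]
  LmaIX (GAGTTAT, off=5): starts [7, 58, 89, 115, 123] → cuts [12, 63, 94, 120, 128]

All cut coordinates (distinct, sorted): [12, 22, 30, 40, 50, 63, 85, 94, 107, 114, 120, 128]

Fragment lengths:
  12→22: 10 bp
  22→30: 8 bp
  30→40: 10 bp
  40→50: 10 bp
  50→63: 13 bp
  63→85: 22 bp
  85→94: 9 bp
  94→107: 13 bp
  107→114: 7 bp
  114→120: 6 bp
  120→128: 8 bp
  128→12 (wrap): 129-128+12 = 13 bp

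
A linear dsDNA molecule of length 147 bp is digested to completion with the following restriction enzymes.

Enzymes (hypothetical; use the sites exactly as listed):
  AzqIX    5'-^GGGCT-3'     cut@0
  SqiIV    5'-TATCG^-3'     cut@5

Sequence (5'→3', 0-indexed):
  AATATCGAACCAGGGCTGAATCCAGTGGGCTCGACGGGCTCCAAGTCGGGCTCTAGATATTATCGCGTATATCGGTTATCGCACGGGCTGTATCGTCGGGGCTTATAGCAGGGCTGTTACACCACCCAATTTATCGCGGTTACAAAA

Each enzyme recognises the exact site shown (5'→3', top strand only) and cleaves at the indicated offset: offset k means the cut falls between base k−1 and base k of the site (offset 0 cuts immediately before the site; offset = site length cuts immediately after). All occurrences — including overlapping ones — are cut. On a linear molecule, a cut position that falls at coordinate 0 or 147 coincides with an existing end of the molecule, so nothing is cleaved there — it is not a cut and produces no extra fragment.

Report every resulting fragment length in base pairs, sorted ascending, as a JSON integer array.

[3,3,5,7,7,9,9,11,11,12,12,14,18,26]

Per-enzyme occurrences:
  AzqIX GGGCT/0: at [12, 26, 35, 47, 84, 98, 110] ⇒ [12, 26, 35, 47, 84, 98, 110]
  SqiIV TATCG/5: at [2, 60, 69, 76, 90, 131] ⇒ [7, 65, 74, 81, 95, 136]

All cut coordinates (distinct, sorted): [7, 12, 26, 35, 47, 65, 74, 81, 84, 95, 98, 110, 136]

Fragments:
  [0,7): 7 bp
  [7,12): 5 bp
  [12,26): 14 bp
  [26,35): 9 bp
  [35,47): 12 bp
  [47,65): 18 bp
  [65,74): 9 bp
  [74,81): 7 bp
  [81,84): 3 bp
  [84,95): 11 bp
  [95,98): 3 bp
  [98,110): 12 bp
  [110,136): 26 bp
  [136,147): 11 bp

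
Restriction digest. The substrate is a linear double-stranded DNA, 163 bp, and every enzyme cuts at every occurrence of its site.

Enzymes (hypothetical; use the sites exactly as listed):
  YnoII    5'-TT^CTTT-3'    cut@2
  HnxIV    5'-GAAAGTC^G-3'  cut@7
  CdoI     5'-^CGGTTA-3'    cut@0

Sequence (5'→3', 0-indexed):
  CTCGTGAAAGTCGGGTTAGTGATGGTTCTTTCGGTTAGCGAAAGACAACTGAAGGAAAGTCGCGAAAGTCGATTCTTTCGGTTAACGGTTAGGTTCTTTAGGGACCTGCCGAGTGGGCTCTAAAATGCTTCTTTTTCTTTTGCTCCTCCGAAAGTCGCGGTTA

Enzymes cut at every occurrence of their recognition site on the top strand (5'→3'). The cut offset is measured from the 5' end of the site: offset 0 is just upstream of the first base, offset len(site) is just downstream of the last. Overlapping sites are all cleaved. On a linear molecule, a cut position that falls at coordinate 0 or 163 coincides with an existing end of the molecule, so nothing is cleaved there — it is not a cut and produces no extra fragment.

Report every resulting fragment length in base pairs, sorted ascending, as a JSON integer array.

Site scan:
  YnoII (TTCTTT, off=2): starts [25, 72, 93, 128, 134] → cuts [27, 74, 95, 130, 136]
  HnxIV (GAAAGTCG, off=7): starts [5, 54, 63, 149] → cuts [12, 61, 70, 156]
  CdoI (CGGTTA, off=0): starts [31, 78, 85, 157] → cuts [31, 78, 85, 157]

Pooled cuts: [12, 27, 31, 61, 70, 74, 78, 85, 95, 130, 136, 156, 157]

Fragments:
  [0,12): 12 bp
  [12,27): 15 bp
  [27,31): 4 bp
  [31,61): 30 bp
  [61,70): 9 bp
  [70,74): 4 bp
  [74,78): 4 bp
  [78,85): 7 bp
  [85,95): 10 bp
  [95,130): 35 bp
  [130,136): 6 bp
  [136,156): 20 bp
  [156,157): 1 bp
  [157,163): 6 bp

[1,4,4,4,6,6,7,9,10,12,15,20,30,35]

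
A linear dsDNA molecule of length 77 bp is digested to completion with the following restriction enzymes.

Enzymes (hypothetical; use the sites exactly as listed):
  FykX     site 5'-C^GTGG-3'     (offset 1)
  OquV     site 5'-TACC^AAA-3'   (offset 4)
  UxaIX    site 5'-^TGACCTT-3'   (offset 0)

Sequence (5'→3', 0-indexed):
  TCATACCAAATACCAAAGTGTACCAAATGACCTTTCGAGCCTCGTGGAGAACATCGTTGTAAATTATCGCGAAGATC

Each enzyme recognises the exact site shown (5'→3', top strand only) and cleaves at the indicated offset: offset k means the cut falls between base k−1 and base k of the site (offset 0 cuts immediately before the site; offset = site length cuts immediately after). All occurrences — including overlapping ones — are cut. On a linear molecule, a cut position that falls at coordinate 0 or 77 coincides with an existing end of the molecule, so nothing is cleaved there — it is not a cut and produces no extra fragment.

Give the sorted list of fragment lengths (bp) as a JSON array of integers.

Site scan:
  FykX (CGTGG, off=1): starts [42] → cuts [43]
  OquV (TACCAAA, off=4): starts [3, 10, 20] → cuts [7, 14, 24]
  UxaIX (TGACCTT, off=0): starts [27] → cuts [27]

Pooled cuts: [7, 14, 24, 27, 43]

Fragment lengths:
  [0,7): 7 bp
  [7,14): 7 bp
  [14,24): 10 bp
  [24,27): 3 bp
  [27,43): 16 bp
  [43,77): 34 bp

[3,7,7,10,16,34]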